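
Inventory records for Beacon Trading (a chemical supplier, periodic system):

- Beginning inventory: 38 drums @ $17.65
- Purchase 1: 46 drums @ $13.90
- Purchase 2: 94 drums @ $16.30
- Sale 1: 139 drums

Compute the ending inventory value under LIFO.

Sale 1 (139) [LIFO — newest first]: 94 @ $16.30 + 45 @ $13.90 = $2,157.70
Ending inventory: 38 @ $17.65 + 1 @ $13.90 = $684.60

Ending inventory = $684.60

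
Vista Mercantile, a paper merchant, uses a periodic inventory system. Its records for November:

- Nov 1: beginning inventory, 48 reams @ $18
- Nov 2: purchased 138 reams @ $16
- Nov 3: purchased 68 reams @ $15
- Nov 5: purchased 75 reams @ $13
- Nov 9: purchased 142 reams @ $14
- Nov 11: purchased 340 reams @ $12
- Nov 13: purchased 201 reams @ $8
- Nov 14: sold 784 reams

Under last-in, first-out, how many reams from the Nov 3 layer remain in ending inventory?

Nov 14, 784 sold [LIFO — newest first]: 201 @ $8 + 340 @ $12 + 142 @ $14 + 75 @ $13 + 26 @ $15 = $9,041
Ending inventory: 48 @ $18 + 138 @ $16 + 42 @ $15 = $3,702
Check: goods available $12,743 = COGS $9,041 + ending $3,702

42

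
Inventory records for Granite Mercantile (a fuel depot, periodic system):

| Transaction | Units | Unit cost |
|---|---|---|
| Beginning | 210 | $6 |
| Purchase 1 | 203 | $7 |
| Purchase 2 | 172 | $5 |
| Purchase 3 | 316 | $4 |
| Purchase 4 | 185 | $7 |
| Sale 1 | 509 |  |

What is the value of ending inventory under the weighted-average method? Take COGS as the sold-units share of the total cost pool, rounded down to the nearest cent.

Ending inventory = $3,240.98

Sale 1, sell 509: 509/1086 × $6,100.00 → $2,859.02
Ending inventory (cost pool remaining) = $3,240.98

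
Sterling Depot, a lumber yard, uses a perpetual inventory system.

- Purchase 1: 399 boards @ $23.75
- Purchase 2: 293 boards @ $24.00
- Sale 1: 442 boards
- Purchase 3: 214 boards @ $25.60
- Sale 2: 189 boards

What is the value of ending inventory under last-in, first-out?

Sale 1 (442) [LIFO — newest first]: 293 @ $24.00 + 149 @ $23.75 = $10,570.75
Sale 2 (189) [LIFO — newest first]: 189 @ $25.60 = $4,838.40
Total COGS = $10,570.75 + $4,838.40 = $15,409.15
Ending inventory: 250 @ $23.75 + 25 @ $25.60 = $6,577.50
Check: goods available $21,986.65 = COGS $15,409.15 + ending $6,577.50

Ending inventory = $6,577.50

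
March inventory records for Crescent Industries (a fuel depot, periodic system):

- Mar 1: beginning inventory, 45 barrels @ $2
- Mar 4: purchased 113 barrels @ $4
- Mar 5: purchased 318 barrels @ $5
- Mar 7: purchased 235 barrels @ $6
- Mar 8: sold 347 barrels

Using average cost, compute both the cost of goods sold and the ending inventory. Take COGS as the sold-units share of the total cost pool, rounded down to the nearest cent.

COGS = $1,728.65; ending inventory = $1,813.35

Mar 8, sell 347: 347/711 × $3,542.00 → $1,728.65
Ending inventory (cost pool remaining) = $1,813.35
Check: goods available $3,542.00 = COGS $1,728.65 + ending $1,813.35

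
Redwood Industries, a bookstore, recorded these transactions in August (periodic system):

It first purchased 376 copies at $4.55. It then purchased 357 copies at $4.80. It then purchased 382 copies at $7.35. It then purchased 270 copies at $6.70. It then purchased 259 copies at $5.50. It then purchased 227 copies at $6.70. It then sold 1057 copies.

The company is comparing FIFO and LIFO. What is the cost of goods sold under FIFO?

FIFO COGS: 376 @ $4.55 + 357 @ $4.80 + 324 @ $7.35 = $5,805.80
LIFO COGS: 227 @ $6.70 + 259 @ $5.50 + 270 @ $6.70 + 301 @ $7.35 = $6,966.75

COGS = $5,805.80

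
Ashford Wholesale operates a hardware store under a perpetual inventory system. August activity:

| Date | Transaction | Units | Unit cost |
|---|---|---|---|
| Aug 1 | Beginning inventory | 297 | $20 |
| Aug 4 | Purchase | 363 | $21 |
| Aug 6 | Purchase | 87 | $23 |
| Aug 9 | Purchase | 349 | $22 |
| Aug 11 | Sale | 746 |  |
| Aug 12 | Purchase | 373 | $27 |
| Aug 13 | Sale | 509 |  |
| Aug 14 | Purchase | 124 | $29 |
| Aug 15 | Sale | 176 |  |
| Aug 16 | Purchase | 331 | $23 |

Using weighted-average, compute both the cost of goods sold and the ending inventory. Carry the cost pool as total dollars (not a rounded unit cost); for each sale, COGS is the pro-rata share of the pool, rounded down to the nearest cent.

COGS = $32,703.81; ending inventory = $11,818.19

After Aug 1: 297 on hand, pool $5,940.00 (≈ $20.0000 each)
After Aug 4: 660 on hand, pool $13,563.00 (≈ $20.5500 each)
After Aug 6: 747 on hand, pool $15,564.00 (≈ $20.8353 each)
After Aug 9: 1096 on hand, pool $23,242.00 (≈ $21.2062 each)
Aug 11, sell 746: 746/1096 × $23,242.00 → $15,819.82
After Aug 12: 723 on hand, pool $17,493.18 (≈ $24.1953 each)
Aug 13, sell 509: 509/723 × $17,493.18 → $12,315.39
After Aug 14: 338 on hand, pool $8,773.79 (≈ $25.9580 each)
Aug 15, sell 176: 176/338 × $8,773.79 → $4,568.60
After Aug 16: 493 on hand, pool $11,818.19 (≈ $23.9720 each)
Total COGS = $15,819.82 + $12,315.39 + $4,568.60 = $32,703.81
Ending inventory (cost pool remaining) = $11,818.19
Check: goods available $44,522.00 = COGS $32,703.81 + ending $11,818.19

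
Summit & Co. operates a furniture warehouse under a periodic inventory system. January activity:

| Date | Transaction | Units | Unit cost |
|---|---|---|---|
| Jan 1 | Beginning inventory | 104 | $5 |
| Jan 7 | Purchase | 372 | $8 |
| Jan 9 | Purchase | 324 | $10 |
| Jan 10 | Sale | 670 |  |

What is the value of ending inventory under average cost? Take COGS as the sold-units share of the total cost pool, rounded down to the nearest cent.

Ending inventory = $1,094.60

Jan 10, sell 670: 670/800 × $6,736.00 → $5,641.40
Ending inventory (cost pool remaining) = $1,094.60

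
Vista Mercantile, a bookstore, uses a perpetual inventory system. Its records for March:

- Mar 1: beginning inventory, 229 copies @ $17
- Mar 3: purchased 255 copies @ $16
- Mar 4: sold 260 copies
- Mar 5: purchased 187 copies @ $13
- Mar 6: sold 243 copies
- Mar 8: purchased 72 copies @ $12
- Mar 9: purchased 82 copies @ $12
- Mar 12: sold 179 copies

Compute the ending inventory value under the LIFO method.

Ending inventory = $2,431

Mar 4, 260 sold [LIFO — newest first]: 255 @ $16 + 5 @ $17 = $4,165
Mar 6, 243 sold [LIFO — newest first]: 187 @ $13 + 56 @ $17 = $3,383
Mar 12, 179 sold [LIFO — newest first]: 82 @ $12 + 72 @ $12 + 25 @ $17 = $2,273
Total COGS = $4,165 + $3,383 + $2,273 = $9,821
Ending inventory: 143 @ $17 = $2,431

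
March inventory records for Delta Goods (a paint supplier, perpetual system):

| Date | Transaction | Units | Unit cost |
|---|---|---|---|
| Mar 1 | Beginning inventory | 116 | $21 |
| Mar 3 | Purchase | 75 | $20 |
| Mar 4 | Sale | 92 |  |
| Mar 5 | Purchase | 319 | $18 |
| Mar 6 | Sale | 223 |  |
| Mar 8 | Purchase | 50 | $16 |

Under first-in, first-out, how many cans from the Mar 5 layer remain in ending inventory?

195

Mar 4, 92 sold [FIFO — oldest first]: 92 @ $21 = $1,932
Mar 6, 223 sold [FIFO — oldest first]: 24 @ $21 + 75 @ $20 + 124 @ $18 = $4,236
Total COGS = $1,932 + $4,236 = $6,168
Ending inventory: 195 @ $18 + 50 @ $16 = $4,310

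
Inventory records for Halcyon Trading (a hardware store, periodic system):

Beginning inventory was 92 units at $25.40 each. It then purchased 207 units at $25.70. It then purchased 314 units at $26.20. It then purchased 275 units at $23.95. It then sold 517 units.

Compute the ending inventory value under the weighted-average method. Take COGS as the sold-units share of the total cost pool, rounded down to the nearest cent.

Ending inventory = $9,387.70

Sale 1, sell 517: 517/888 × $22,469.75 → $13,082.05
Ending inventory (cost pool remaining) = $9,387.70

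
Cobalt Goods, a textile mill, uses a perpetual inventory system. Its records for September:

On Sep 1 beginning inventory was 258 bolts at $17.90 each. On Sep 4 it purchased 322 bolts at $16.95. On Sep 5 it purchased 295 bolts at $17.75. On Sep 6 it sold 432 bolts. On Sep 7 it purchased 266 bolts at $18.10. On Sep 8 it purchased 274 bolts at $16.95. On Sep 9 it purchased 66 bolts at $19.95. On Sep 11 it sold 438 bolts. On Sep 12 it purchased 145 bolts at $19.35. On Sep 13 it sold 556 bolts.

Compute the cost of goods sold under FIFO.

Sep 6, 432 sold [FIFO — oldest first]: 258 @ $17.90 + 174 @ $16.95 = $7,567.50
Sep 11, 438 sold [FIFO — oldest first]: 148 @ $16.95 + 290 @ $17.75 = $7,656.10
Sep 13, 556 sold [FIFO — oldest first]: 5 @ $17.75 + 266 @ $18.10 + 274 @ $16.95 + 11 @ $19.95 = $9,767.10
Total COGS = $7,567.50 + $7,656.10 + $9,767.10 = $24,990.70
Ending inventory: 55 @ $19.95 + 145 @ $19.35 = $3,903.00
Check: goods available $28,893.70 = COGS $24,990.70 + ending $3,903.00

COGS = $24,990.70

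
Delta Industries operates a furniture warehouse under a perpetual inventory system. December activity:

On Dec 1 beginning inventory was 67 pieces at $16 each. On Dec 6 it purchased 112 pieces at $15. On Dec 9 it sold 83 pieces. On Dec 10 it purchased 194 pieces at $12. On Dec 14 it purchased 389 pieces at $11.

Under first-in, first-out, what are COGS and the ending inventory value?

Dec 9, 83 sold [FIFO — oldest first]: 67 @ $16 + 16 @ $15 = $1,312
Ending inventory: 96 @ $15 + 194 @ $12 + 389 @ $11 = $8,047
Check: goods available $9,359 = COGS $1,312 + ending $8,047

COGS = $1,312; ending inventory = $8,047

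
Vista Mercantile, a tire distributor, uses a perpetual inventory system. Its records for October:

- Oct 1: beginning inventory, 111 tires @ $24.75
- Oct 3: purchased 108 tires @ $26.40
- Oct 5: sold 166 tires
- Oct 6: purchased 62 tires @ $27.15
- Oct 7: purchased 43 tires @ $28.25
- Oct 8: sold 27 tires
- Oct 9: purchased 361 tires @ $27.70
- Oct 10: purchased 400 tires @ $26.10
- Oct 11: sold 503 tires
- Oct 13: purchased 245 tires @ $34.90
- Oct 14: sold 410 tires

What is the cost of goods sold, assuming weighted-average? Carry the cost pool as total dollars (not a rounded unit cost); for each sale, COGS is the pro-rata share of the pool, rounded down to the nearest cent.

After Oct 1: 111 on hand, pool $2,747.25 (≈ $24.7500 each)
After Oct 3: 219 on hand, pool $5,598.45 (≈ $25.5637 each)
Oct 5, sell 166: 166/219 × $5,598.45 → $4,243.57
After Oct 6: 115 on hand, pool $3,038.18 (≈ $26.4190 each)
After Oct 7: 158 on hand, pool $4,252.93 (≈ $26.9173 each)
Oct 8, sell 27: 27/158 × $4,252.93 → $726.76
After Oct 9: 492 on hand, pool $13,525.87 (≈ $27.4916 each)
After Oct 10: 892 on hand, pool $23,965.87 (≈ $26.8676 each)
Oct 11, sell 503: 503/892 × $23,965.87 → $13,514.38
After Oct 13: 634 on hand, pool $19,001.99 (≈ $29.9716 each)
Oct 14, sell 410: 410/634 × $19,001.99 → $12,288.35
Total COGS = $4,243.57 + $726.76 + $13,514.38 + $12,288.35 = $30,773.06
Ending inventory (cost pool remaining) = $6,713.64

COGS = $30,773.06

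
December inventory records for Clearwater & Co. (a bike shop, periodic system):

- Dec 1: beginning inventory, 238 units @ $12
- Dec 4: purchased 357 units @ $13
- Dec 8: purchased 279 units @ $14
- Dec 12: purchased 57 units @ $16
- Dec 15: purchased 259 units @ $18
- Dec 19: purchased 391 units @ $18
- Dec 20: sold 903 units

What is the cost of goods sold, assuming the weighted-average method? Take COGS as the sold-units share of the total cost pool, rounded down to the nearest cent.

Dec 20, sell 903: 903/1581 × $24,015.00 → $13,716.34
Ending inventory (cost pool remaining) = $10,298.66
Check: goods available $24,015.00 = COGS $13,716.34 + ending $10,298.66

COGS = $13,716.34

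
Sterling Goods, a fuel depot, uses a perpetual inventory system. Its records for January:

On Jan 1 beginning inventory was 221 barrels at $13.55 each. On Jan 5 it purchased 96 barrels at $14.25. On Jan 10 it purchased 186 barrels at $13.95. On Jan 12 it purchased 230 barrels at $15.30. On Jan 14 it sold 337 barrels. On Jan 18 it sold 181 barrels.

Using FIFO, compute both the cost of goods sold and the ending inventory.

Jan 14, 337 sold [FIFO — oldest first]: 221 @ $13.55 + 96 @ $14.25 + 20 @ $13.95 = $4,641.55
Jan 18, 181 sold [FIFO — oldest first]: 166 @ $13.95 + 15 @ $15.30 = $2,545.20
Total COGS = $4,641.55 + $2,545.20 = $7,186.75
Ending inventory: 215 @ $15.30 = $3,289.50

COGS = $7,186.75; ending inventory = $3,289.50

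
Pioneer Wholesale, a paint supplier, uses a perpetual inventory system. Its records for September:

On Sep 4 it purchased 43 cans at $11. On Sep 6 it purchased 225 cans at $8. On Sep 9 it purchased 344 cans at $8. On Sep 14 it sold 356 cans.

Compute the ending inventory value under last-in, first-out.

Sep 14, 356 sold [LIFO — newest first]: 344 @ $8 + 12 @ $8 = $2,848
Ending inventory: 43 @ $11 + 213 @ $8 = $2,177

Ending inventory = $2,177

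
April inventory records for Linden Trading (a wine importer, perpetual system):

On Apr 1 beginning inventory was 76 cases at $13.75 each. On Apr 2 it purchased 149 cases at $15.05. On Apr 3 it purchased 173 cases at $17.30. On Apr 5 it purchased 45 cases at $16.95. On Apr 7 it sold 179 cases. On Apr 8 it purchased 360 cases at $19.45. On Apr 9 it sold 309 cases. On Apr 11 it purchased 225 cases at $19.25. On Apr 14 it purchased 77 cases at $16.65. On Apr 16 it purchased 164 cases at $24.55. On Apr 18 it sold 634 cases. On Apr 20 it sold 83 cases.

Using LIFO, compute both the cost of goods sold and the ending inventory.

COGS = $22,804.60; ending inventory = $880.00

Apr 7, 179 sold [LIFO — newest first]: 45 @ $16.95 + 134 @ $17.30 = $3,080.95
Apr 9, 309 sold [LIFO — newest first]: 309 @ $19.45 = $6,010.05
Apr 18, 634 sold [LIFO — newest first]: 164 @ $24.55 + 77 @ $16.65 + 225 @ $19.25 + 51 @ $19.45 + 39 @ $17.30 + 78 @ $15.05 = $12,480.05
Apr 20, 83 sold [LIFO — newest first]: 71 @ $15.05 + 12 @ $13.75 = $1,233.55
Total COGS = $3,080.95 + $6,010.05 + $12,480.05 + $1,233.55 = $22,804.60
Ending inventory: 64 @ $13.75 = $880.00
Check: goods available $23,684.60 = COGS $22,804.60 + ending $880.00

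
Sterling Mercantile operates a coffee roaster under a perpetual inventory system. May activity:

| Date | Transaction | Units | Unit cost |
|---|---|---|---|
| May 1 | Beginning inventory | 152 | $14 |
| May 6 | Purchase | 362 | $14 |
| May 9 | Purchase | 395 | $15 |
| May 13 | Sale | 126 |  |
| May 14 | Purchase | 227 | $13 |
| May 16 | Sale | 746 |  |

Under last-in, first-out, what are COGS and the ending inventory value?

COGS = $12,376; ending inventory = $3,696

May 13, 126 sold [LIFO — newest first]: 126 @ $15 = $1,890
May 16, 746 sold [LIFO — newest first]: 227 @ $13 + 269 @ $15 + 250 @ $14 = $10,486
Total COGS = $1,890 + $10,486 = $12,376
Ending inventory: 152 @ $14 + 112 @ $14 = $3,696
Check: goods available $16,072 = COGS $12,376 + ending $3,696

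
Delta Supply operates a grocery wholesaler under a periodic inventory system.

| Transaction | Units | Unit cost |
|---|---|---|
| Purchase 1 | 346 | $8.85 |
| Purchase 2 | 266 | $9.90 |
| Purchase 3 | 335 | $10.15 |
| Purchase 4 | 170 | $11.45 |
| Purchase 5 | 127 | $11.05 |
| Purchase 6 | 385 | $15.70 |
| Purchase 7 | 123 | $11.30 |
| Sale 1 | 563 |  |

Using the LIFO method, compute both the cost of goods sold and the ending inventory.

COGS = $8,042.15; ending inventory = $11,837.85

Sale 1 (563) [LIFO — newest first]: 123 @ $11.30 + 385 @ $15.70 + 55 @ $11.05 = $8,042.15
Ending inventory: 346 @ $8.85 + 266 @ $9.90 + 335 @ $10.15 + 170 @ $11.45 + 72 @ $11.05 = $11,837.85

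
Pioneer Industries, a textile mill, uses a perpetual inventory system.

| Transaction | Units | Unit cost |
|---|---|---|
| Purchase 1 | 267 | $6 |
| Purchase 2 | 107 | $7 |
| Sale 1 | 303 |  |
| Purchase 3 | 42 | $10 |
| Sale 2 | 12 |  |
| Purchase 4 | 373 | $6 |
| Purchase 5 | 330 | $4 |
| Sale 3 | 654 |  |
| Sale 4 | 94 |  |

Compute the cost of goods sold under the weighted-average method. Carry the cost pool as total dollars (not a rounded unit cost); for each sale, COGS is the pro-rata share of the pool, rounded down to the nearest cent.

After Purchase 1: 267 on hand, pool $1,602.00 (≈ $6.0000 each)
After Purchase 2: 374 on hand, pool $2,351.00 (≈ $6.2861 each)
Sale 1, sell 303: 303/374 × $2,351.00 → $1,904.68
After Purchase 3: 113 on hand, pool $866.32 (≈ $7.6665 each)
Sale 2, sell 12: 12/113 × $866.32 → $91.99
After Purchase 4: 474 on hand, pool $3,012.33 (≈ $6.3551 each)
After Purchase 5: 804 on hand, pool $4,332.33 (≈ $5.3885 each)
Sale 3, sell 654: 654/804 × $4,332.33 → $3,524.05
Sale 4, sell 94: 94/150 × $808.28 → $506.52
Total COGS = $1,904.68 + $91.99 + $3,524.05 + $506.52 = $6,027.24
Ending inventory (cost pool remaining) = $301.76

COGS = $6,027.24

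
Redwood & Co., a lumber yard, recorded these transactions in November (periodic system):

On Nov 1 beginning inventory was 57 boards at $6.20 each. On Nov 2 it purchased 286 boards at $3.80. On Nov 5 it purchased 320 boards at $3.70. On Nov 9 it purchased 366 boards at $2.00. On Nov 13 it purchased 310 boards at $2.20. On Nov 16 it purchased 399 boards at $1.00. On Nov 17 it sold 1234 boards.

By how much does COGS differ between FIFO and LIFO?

$1,405.90

FIFO COGS: 57 @ $6.20 + 286 @ $3.80 + 320 @ $3.70 + 366 @ $2.00 + 205 @ $2.20 = $3,807.20
LIFO COGS: 399 @ $1.00 + 310 @ $2.20 + 366 @ $2.00 + 159 @ $3.70 = $2,401.30
Difference = |$3,807.20 − $2,401.30| = $1,405.90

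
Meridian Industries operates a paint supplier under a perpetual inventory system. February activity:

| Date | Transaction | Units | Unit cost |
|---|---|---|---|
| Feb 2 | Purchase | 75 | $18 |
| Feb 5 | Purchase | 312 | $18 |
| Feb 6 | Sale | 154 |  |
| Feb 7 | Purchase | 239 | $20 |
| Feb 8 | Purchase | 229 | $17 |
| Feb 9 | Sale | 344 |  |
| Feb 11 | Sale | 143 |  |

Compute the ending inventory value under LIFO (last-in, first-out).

Ending inventory = $3,852

Feb 6, 154 sold [LIFO — newest first]: 154 @ $18 = $2,772
Feb 9, 344 sold [LIFO — newest first]: 229 @ $17 + 115 @ $20 = $6,193
Feb 11, 143 sold [LIFO — newest first]: 124 @ $20 + 19 @ $18 = $2,822
Total COGS = $2,772 + $6,193 + $2,822 = $11,787
Ending inventory: 75 @ $18 + 139 @ $18 = $3,852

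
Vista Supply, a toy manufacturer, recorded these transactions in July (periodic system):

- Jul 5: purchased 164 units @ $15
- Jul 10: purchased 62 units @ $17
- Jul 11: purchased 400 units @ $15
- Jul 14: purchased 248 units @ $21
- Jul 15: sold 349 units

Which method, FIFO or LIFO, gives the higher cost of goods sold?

LIFO

FIFO COGS: 164 @ $15 + 62 @ $17 + 123 @ $15 = $5,359
LIFO COGS: 248 @ $21 + 101 @ $15 = $6,723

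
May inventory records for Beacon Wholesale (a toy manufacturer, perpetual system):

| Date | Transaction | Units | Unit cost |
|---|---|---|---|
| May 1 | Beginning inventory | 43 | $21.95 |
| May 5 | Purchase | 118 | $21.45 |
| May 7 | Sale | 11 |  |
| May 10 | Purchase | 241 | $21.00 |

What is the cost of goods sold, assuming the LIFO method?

May 7, 11 sold [LIFO — newest first]: 11 @ $21.45 = $235.95
Ending inventory: 43 @ $21.95 + 107 @ $21.45 + 241 @ $21.00 = $8,300.00

COGS = $235.95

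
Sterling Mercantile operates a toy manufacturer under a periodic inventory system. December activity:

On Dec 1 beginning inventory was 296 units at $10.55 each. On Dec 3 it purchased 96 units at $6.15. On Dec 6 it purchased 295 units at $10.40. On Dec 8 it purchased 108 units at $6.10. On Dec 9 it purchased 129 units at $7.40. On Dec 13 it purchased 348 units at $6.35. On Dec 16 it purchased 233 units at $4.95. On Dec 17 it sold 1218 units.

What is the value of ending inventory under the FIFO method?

Dec 17, 1218 sold [FIFO — oldest first]: 296 @ $10.55 + 96 @ $6.15 + 295 @ $10.40 + 108 @ $6.10 + 129 @ $7.40 + 294 @ $6.35 = $10,261.50
Ending inventory: 54 @ $6.35 + 233 @ $4.95 = $1,496.25

Ending inventory = $1,496.25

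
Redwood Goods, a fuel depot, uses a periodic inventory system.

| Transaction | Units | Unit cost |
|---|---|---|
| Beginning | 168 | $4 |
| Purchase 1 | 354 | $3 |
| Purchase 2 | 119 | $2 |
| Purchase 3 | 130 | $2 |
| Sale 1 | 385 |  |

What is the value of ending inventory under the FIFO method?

Ending inventory = $909

Sale 1 (385) [FIFO — oldest first]: 168 @ $4 + 217 @ $3 = $1,323
Ending inventory: 137 @ $3 + 119 @ $2 + 130 @ $2 = $909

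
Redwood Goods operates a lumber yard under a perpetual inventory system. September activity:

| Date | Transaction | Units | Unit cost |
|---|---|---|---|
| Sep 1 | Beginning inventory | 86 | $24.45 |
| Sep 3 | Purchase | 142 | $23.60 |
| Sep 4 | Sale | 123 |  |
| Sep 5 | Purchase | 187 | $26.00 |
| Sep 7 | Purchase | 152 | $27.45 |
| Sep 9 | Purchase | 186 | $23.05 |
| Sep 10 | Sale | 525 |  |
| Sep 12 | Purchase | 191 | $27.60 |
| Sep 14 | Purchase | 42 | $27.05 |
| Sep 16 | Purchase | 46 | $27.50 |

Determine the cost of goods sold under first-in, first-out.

Sep 4, 123 sold [FIFO — oldest first]: 86 @ $24.45 + 37 @ $23.60 = $2,975.90
Sep 10, 525 sold [FIFO — oldest first]: 105 @ $23.60 + 187 @ $26.00 + 152 @ $27.45 + 81 @ $23.05 = $13,379.45
Total COGS = $2,975.90 + $13,379.45 = $16,355.35
Ending inventory: 105 @ $23.05 + 191 @ $27.60 + 42 @ $27.05 + 46 @ $27.50 = $10,092.95
Check: goods available $26,448.30 = COGS $16,355.35 + ending $10,092.95

COGS = $16,355.35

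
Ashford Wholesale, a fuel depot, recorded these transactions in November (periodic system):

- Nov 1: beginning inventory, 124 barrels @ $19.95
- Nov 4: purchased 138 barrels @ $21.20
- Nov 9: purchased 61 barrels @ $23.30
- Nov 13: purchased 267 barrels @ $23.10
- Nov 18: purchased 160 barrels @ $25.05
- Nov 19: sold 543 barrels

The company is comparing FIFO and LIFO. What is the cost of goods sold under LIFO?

FIFO COGS: 124 @ $19.95 + 138 @ $21.20 + 61 @ $23.30 + 220 @ $23.10 = $11,902.70
LIFO COGS: 160 @ $25.05 + 267 @ $23.10 + 61 @ $23.30 + 55 @ $21.20 = $12,763.00

COGS = $12,763.00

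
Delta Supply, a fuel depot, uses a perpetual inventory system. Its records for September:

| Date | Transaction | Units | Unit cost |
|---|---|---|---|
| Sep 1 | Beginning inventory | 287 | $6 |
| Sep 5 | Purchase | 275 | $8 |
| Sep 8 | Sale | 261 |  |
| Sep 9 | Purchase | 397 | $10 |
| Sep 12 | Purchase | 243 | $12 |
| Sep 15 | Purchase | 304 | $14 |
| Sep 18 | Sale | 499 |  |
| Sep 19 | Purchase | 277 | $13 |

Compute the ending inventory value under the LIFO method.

Sep 8, 261 sold [LIFO — newest first]: 261 @ $8 = $2,088
Sep 18, 499 sold [LIFO — newest first]: 304 @ $14 + 195 @ $12 = $6,596
Total COGS = $2,088 + $6,596 = $8,684
Ending inventory: 287 @ $6 + 14 @ $8 + 397 @ $10 + 48 @ $12 + 277 @ $13 = $9,981

Ending inventory = $9,981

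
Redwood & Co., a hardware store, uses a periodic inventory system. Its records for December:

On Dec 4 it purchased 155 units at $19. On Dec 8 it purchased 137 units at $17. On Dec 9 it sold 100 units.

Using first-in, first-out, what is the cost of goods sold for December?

COGS = $1,900

Dec 9, 100 sold [FIFO — oldest first]: 100 @ $19 = $1,900
Ending inventory: 55 @ $19 + 137 @ $17 = $3,374
Check: goods available $5,274 = COGS $1,900 + ending $3,374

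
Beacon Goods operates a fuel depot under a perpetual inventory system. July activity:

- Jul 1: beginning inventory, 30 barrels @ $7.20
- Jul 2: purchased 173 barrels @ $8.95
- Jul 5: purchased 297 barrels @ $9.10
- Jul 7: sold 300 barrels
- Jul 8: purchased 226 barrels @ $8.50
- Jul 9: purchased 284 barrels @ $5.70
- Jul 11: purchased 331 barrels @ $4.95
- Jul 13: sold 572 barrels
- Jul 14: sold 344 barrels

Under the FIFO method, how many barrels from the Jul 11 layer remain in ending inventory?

Jul 7, 300 sold [FIFO — oldest first]: 30 @ $7.20 + 173 @ $8.95 + 97 @ $9.10 = $2,647.05
Jul 13, 572 sold [FIFO — oldest first]: 200 @ $9.10 + 226 @ $8.50 + 146 @ $5.70 = $4,573.20
Jul 14, 344 sold [FIFO — oldest first]: 138 @ $5.70 + 206 @ $4.95 = $1,806.30
Total COGS = $2,647.05 + $4,573.20 + $1,806.30 = $9,026.55
Ending inventory: 125 @ $4.95 = $618.75

125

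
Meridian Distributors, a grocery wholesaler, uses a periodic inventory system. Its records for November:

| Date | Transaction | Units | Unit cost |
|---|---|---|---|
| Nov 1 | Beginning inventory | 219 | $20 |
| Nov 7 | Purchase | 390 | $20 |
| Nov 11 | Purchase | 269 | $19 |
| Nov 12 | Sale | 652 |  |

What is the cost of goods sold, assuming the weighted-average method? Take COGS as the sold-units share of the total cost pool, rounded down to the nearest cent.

COGS = $12,840.24

Nov 12, sell 652: 652/878 × $17,291.00 → $12,840.24
Ending inventory (cost pool remaining) = $4,450.76
Check: goods available $17,291.00 = COGS $12,840.24 + ending $4,450.76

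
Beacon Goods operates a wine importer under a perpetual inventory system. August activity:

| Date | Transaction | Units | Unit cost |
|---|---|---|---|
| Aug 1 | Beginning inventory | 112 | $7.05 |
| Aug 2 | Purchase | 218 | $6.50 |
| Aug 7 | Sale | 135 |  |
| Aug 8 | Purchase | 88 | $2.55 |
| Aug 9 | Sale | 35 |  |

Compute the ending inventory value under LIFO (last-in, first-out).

Ending inventory = $1,464.25

Aug 7, 135 sold [LIFO — newest first]: 135 @ $6.50 = $877.50
Aug 9, 35 sold [LIFO — newest first]: 35 @ $2.55 = $89.25
Total COGS = $877.50 + $89.25 = $966.75
Ending inventory: 112 @ $7.05 + 83 @ $6.50 + 53 @ $2.55 = $1,464.25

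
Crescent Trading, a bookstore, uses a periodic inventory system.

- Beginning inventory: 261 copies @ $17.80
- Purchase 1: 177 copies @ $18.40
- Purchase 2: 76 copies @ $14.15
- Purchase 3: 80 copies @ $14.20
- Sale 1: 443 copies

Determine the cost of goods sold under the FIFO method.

Sale 1 (443) [FIFO — oldest first]: 261 @ $17.80 + 177 @ $18.40 + 5 @ $14.15 = $7,973.35
Ending inventory: 71 @ $14.15 + 80 @ $14.20 = $2,140.65

COGS = $7,973.35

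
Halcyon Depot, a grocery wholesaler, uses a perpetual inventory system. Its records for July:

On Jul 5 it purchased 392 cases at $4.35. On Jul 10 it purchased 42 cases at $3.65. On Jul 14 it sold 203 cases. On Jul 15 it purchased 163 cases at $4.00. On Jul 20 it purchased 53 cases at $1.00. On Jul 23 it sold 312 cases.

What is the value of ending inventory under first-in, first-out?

Ending inventory = $381.00

Jul 14, 203 sold [FIFO — oldest first]: 203 @ $4.35 = $883.05
Jul 23, 312 sold [FIFO — oldest first]: 189 @ $4.35 + 42 @ $3.65 + 81 @ $4.00 = $1,299.45
Total COGS = $883.05 + $1,299.45 = $2,182.50
Ending inventory: 82 @ $4.00 + 53 @ $1.00 = $381.00
Check: goods available $2,563.50 = COGS $2,182.50 + ending $381.00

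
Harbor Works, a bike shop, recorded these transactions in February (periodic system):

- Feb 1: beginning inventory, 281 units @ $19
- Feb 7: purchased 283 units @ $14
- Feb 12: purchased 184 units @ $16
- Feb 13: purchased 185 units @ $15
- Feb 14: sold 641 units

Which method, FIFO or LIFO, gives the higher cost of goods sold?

FIFO

FIFO COGS: 281 @ $19 + 283 @ $14 + 77 @ $16 = $10,533
LIFO COGS: 185 @ $15 + 184 @ $16 + 272 @ $14 = $9,527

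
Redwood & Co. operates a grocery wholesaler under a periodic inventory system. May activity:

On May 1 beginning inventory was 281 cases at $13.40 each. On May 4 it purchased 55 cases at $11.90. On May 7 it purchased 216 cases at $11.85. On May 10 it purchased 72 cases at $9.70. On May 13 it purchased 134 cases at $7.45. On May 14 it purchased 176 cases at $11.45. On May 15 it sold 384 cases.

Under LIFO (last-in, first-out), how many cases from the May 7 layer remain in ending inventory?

May 15, 384 sold [LIFO — newest first]: 176 @ $11.45 + 134 @ $7.45 + 72 @ $9.70 + 2 @ $11.85 = $3,735.60
Ending inventory: 281 @ $13.40 + 55 @ $11.90 + 214 @ $11.85 = $6,955.80
Check: goods available $10,691.40 = COGS $3,735.60 + ending $6,955.80

214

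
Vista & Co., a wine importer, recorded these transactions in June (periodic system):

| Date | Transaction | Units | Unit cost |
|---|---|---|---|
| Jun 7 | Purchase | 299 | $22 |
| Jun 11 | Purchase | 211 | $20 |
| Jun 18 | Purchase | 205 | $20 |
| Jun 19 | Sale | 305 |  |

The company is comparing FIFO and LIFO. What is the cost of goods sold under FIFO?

FIFO COGS: 299 @ $22 + 6 @ $20 = $6,698
LIFO COGS: 205 @ $20 + 100 @ $20 = $6,100

COGS = $6,698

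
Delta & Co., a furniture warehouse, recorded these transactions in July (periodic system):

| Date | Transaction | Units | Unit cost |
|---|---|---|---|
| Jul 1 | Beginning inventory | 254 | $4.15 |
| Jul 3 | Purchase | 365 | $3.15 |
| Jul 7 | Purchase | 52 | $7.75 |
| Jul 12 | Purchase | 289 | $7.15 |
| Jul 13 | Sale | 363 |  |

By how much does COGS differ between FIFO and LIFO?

$1,141.20

FIFO COGS: 254 @ $4.15 + 109 @ $3.15 = $1,397.45
LIFO COGS: 289 @ $7.15 + 52 @ $7.75 + 22 @ $3.15 = $2,538.65
Difference = |$1,397.45 − $2,538.65| = $1,141.20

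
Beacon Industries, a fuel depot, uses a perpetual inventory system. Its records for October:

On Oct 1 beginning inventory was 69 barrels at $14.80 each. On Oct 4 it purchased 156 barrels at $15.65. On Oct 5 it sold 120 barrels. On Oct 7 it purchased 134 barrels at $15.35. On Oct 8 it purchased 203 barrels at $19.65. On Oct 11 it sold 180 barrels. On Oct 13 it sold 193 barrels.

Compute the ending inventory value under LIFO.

Oct 5, 120 sold [LIFO — newest first]: 120 @ $15.65 = $1,878.00
Oct 11, 180 sold [LIFO — newest first]: 180 @ $19.65 = $3,537.00
Oct 13, 193 sold [LIFO — newest first]: 23 @ $19.65 + 134 @ $15.35 + 36 @ $15.65 = $3,072.25
Total COGS = $1,878.00 + $3,537.00 + $3,072.25 = $8,487.25
Ending inventory: 69 @ $14.80 = $1,021.20
Check: goods available $9,508.45 = COGS $8,487.25 + ending $1,021.20

Ending inventory = $1,021.20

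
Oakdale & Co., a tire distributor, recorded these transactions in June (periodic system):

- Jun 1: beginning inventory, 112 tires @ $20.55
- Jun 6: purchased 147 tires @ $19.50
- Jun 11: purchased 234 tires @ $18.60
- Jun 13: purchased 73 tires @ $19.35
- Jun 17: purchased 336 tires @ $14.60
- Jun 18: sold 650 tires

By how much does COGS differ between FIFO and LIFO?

$1,352.40

FIFO COGS: 112 @ $20.55 + 147 @ $19.50 + 234 @ $18.60 + 73 @ $19.35 + 84 @ $14.60 = $12,159.45
LIFO COGS: 336 @ $14.60 + 73 @ $19.35 + 234 @ $18.60 + 7 @ $19.50 = $10,807.05
Difference = |$12,159.45 − $10,807.05| = $1,352.40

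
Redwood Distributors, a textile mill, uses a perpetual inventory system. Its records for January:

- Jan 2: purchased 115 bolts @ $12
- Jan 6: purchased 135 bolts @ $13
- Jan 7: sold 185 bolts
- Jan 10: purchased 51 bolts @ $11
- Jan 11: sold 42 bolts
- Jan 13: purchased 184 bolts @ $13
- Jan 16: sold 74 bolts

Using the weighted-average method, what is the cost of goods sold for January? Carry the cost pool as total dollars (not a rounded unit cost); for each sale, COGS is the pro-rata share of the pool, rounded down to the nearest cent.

COGS = $3,756.00

After Jan 2: 115 on hand, pool $1,380.00 (≈ $12.0000 each)
After Jan 6: 250 on hand, pool $3,135.00 (≈ $12.5400 each)
Jan 7, sell 185: 185/250 × $3,135.00 → $2,319.90
After Jan 10: 116 on hand, pool $1,376.10 (≈ $11.8629 each)
Jan 11, sell 42: 42/116 × $1,376.10 → $498.24
After Jan 13: 258 on hand, pool $3,269.86 (≈ $12.6739 each)
Jan 16, sell 74: 74/258 × $3,269.86 → $937.86
Total COGS = $2,319.90 + $498.24 + $937.86 = $3,756.00
Ending inventory (cost pool remaining) = $2,332.00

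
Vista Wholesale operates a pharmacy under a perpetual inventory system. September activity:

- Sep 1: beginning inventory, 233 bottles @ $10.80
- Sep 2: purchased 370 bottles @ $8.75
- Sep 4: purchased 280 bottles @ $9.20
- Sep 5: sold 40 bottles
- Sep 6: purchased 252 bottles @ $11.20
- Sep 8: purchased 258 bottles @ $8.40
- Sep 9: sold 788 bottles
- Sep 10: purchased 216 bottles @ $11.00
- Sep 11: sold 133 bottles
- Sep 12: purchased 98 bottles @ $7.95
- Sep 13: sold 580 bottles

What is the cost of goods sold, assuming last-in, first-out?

Sep 5, 40 sold [LIFO — newest first]: 40 @ $9.20 = $368.00
Sep 9, 788 sold [LIFO — newest first]: 258 @ $8.40 + 252 @ $11.20 + 240 @ $9.20 + 38 @ $8.75 = $7,530.10
Sep 11, 133 sold [LIFO — newest first]: 133 @ $11.00 = $1,463.00
Sep 13, 580 sold [LIFO — newest first]: 98 @ $7.95 + 83 @ $11.00 + 332 @ $8.75 + 67 @ $10.80 = $5,320.70
Total COGS = $368.00 + $7,530.10 + $1,463.00 + $5,320.70 = $14,681.80
Ending inventory: 166 @ $10.80 = $1,792.80

COGS = $14,681.80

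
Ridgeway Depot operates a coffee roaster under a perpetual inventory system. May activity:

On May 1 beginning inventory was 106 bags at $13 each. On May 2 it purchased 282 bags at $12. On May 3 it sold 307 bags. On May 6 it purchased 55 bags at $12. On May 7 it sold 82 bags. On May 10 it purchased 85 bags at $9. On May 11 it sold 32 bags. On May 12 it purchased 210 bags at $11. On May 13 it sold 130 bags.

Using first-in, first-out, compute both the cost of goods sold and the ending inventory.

COGS = $6,440; ending inventory = $2,057

May 3, 307 sold [FIFO — oldest first]: 106 @ $13 + 201 @ $12 = $3,790
May 7, 82 sold [FIFO — oldest first]: 81 @ $12 + 1 @ $12 = $984
May 11, 32 sold [FIFO — oldest first]: 32 @ $12 = $384
May 13, 130 sold [FIFO — oldest first]: 22 @ $12 + 85 @ $9 + 23 @ $11 = $1,282
Total COGS = $3,790 + $984 + $384 + $1,282 = $6,440
Ending inventory: 187 @ $11 = $2,057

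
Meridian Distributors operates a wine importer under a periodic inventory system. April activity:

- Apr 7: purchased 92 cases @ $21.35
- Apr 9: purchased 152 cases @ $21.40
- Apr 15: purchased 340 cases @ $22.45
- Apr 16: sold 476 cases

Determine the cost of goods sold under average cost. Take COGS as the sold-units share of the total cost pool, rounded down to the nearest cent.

COGS = $10,473.63

Apr 16, sell 476: 476/584 × $12,850.00 → $10,473.63
Ending inventory (cost pool remaining) = $2,376.37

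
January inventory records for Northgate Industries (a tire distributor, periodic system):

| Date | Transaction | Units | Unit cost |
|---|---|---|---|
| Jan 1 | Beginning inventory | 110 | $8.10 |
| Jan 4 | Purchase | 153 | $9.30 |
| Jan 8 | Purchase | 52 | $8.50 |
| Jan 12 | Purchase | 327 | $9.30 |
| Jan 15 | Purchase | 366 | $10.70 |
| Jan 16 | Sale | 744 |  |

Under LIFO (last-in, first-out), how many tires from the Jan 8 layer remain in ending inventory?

1

Jan 16, 744 sold [LIFO — newest first]: 366 @ $10.70 + 327 @ $9.30 + 51 @ $8.50 = $7,390.80
Ending inventory: 110 @ $8.10 + 153 @ $9.30 + 1 @ $8.50 = $2,322.40
Check: goods available $9,713.20 = COGS $7,390.80 + ending $2,322.40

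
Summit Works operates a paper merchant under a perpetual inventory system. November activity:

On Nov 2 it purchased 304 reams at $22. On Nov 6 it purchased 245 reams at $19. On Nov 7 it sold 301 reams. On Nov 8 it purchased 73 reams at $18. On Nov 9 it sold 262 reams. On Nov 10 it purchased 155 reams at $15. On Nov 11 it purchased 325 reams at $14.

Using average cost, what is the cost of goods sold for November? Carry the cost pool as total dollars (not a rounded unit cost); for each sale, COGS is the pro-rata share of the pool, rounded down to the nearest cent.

After Nov 2: 304 on hand, pool $6,688.00 (≈ $22.0000 each)
After Nov 6: 549 on hand, pool $11,343.00 (≈ $20.6612 each)
Nov 7, sell 301: 301/549 × $11,343.00 → $6,219.02
After Nov 8: 321 on hand, pool $6,437.98 (≈ $20.0560 each)
Nov 9, sell 262: 262/321 × $6,437.98 → $5,254.67
After Nov 10: 214 on hand, pool $3,508.31 (≈ $16.3940 each)
After Nov 11: 539 on hand, pool $8,058.31 (≈ $14.9505 each)
Total COGS = $6,219.02 + $5,254.67 = $11,473.69
Ending inventory (cost pool remaining) = $8,058.31
Check: goods available $19,532.00 = COGS $11,473.69 + ending $8,058.31

COGS = $11,473.69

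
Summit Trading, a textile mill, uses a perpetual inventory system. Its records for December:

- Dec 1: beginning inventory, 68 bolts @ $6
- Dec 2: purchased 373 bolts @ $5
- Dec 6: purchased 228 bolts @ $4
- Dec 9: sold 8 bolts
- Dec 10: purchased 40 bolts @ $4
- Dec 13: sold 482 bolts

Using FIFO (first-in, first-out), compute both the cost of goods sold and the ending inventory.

COGS = $2,469; ending inventory = $876

Dec 9, 8 sold [FIFO — oldest first]: 8 @ $6 = $48
Dec 13, 482 sold [FIFO — oldest first]: 60 @ $6 + 373 @ $5 + 49 @ $4 = $2,421
Total COGS = $48 + $2,421 = $2,469
Ending inventory: 179 @ $4 + 40 @ $4 = $876
Check: goods available $3,345 = COGS $2,469 + ending $876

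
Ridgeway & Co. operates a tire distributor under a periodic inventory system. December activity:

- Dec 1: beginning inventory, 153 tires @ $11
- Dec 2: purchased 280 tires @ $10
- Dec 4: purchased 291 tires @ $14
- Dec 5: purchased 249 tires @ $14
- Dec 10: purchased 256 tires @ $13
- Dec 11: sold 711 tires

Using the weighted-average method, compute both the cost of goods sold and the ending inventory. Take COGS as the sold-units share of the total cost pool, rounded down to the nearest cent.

Dec 11, sell 711: 711/1229 × $15,371.00 → $8,892.41
Ending inventory (cost pool remaining) = $6,478.59

COGS = $8,892.41; ending inventory = $6,478.59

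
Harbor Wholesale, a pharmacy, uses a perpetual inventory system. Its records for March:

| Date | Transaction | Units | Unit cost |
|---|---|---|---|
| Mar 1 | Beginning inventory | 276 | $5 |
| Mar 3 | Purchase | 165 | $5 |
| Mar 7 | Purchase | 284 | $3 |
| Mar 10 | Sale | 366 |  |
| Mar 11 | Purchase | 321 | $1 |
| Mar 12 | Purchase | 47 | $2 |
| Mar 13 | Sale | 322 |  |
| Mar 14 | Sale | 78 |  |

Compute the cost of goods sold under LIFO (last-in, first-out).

COGS = $1,837

Mar 10, 366 sold [LIFO — newest first]: 284 @ $3 + 82 @ $5 = $1,262
Mar 13, 322 sold [LIFO — newest first]: 47 @ $2 + 275 @ $1 = $369
Mar 14, 78 sold [LIFO — newest first]: 46 @ $1 + 32 @ $5 = $206
Total COGS = $1,262 + $369 + $206 = $1,837
Ending inventory: 276 @ $5 + 51 @ $5 = $1,635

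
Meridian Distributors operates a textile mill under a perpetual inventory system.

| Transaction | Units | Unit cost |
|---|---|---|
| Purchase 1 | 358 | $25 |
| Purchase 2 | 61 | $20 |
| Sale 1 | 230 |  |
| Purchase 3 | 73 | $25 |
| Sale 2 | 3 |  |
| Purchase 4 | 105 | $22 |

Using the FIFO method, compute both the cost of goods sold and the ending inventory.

COGS = $5,825; ending inventory = $8,480

Sale 1 (230) [FIFO — oldest first]: 230 @ $25 = $5,750
Sale 2 (3) [FIFO — oldest first]: 3 @ $25 = $75
Total COGS = $5,750 + $75 = $5,825
Ending inventory: 125 @ $25 + 61 @ $20 + 73 @ $25 + 105 @ $22 = $8,480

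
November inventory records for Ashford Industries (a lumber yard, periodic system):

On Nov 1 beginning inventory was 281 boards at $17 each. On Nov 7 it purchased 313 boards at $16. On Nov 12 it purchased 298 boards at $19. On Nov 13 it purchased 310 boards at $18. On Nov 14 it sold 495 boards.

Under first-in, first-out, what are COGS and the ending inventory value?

COGS = $8,201; ending inventory = $12,826

Nov 14, 495 sold [FIFO — oldest first]: 281 @ $17 + 214 @ $16 = $8,201
Ending inventory: 99 @ $16 + 298 @ $19 + 310 @ $18 = $12,826
Check: goods available $21,027 = COGS $8,201 + ending $12,826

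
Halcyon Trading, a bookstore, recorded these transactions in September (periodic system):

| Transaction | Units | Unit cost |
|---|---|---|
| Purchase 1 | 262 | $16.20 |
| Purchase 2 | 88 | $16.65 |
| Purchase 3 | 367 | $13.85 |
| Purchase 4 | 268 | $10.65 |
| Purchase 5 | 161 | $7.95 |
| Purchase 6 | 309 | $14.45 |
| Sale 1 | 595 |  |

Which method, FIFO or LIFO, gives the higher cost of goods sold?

FIFO COGS: 262 @ $16.20 + 88 @ $16.65 + 245 @ $13.85 = $9,102.85
LIFO COGS: 309 @ $14.45 + 161 @ $7.95 + 125 @ $10.65 = $7,076.25

FIFO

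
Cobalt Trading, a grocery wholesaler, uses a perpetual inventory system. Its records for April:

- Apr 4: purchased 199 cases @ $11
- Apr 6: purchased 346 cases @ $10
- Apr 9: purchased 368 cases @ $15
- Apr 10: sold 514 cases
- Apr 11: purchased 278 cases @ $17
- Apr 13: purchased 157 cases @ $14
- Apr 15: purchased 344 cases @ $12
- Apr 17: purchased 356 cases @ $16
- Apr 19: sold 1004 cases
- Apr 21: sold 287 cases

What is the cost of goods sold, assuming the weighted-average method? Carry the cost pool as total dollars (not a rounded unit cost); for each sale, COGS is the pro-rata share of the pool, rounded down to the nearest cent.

After Apr 4: 199 on hand, pool $2,189.00 (≈ $11.0000 each)
After Apr 6: 545 on hand, pool $5,649.00 (≈ $10.3651 each)
After Apr 9: 913 on hand, pool $11,169.00 (≈ $12.2333 each)
Apr 10, sell 514: 514/913 × $11,169.00 → $6,287.91
After Apr 11: 677 on hand, pool $9,607.09 (≈ $14.1907 each)
After Apr 13: 834 on hand, pool $11,805.09 (≈ $14.1548 each)
After Apr 15: 1178 on hand, pool $15,933.09 (≈ $13.5255 each)
After Apr 17: 1534 on hand, pool $21,629.09 (≈ $14.0998 each)
Apr 19, sell 1004: 1004/1534 × $21,629.09 → $14,156.19
Apr 21, sell 287: 287/530 × $7,472.90 → $4,046.64
Total COGS = $6,287.91 + $14,156.19 + $4,046.64 = $24,490.74
Ending inventory (cost pool remaining) = $3,426.26

COGS = $24,490.74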